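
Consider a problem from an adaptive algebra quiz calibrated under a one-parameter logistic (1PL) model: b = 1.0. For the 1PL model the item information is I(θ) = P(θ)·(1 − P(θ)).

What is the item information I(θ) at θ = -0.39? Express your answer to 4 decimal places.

P = 1/(1+e^{1.3900}) = 0.1994
P(1−P) = 0.1994 × 0.8006 = 0.1596
I = P(1−P) = 0.15964

0.1596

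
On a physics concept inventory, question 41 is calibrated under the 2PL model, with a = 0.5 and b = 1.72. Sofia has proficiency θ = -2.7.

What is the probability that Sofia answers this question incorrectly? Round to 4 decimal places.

P(θ) = 1 / (1 + exp(−a(θ − b)))
Exponent: 0.5 × (-2.7 − 1.72) = -2.2100
1/(1 + e^{2.2100}) = 0.0989
P(incorrect) = 1 − 0.0989 = 0.9011

0.9011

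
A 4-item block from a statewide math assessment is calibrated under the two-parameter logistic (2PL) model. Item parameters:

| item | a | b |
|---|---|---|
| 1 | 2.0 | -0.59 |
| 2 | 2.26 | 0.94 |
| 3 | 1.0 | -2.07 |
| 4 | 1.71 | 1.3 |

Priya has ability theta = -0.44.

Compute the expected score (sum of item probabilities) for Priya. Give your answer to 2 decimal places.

P(theta) = 1 / (1 + exp(−a(theta − b)))
P_1 = 1/(1+e^{-0.3000}) = 0.5744
P_2 = 1/(1+e^{3.1188}) = 0.0423
P_3 = 1/(1+e^{-1.6300}) = 0.8362
P_4 = 1/(1+e^{2.9754}) = 0.0485
E[score] = 0.5744 + 0.0423 + 0.8362 + 0.0485 = 1.5015

1.50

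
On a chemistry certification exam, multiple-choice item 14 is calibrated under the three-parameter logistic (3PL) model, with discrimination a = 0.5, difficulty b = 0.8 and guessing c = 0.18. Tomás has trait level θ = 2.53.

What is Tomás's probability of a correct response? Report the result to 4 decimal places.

P(θ) = c + (1 − c) · 1 / (1 + exp(−a(θ − b)))
Exponent: 0.5 × (2.53 − 0.8) = 0.8650
1/(1 + e^{-0.8650}) = 0.7037
P = 0.18 + 0.82 × 0.7037 = 0.7570

0.7570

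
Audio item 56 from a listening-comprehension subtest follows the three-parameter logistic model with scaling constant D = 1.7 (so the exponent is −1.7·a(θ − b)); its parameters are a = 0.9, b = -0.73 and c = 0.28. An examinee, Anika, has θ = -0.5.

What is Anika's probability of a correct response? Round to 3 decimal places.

P(θ) = c + (1 − c) · 1 / (1 + exp(−D·a(θ − b)))
Exponent: 1.7 × 0.9 × (-0.5 − (-0.73)) = 0.3519
1/(1 + e^{-0.3519}) = 0.5871
P = 0.28 + 0.72 × 0.5871 = 0.7027

0.703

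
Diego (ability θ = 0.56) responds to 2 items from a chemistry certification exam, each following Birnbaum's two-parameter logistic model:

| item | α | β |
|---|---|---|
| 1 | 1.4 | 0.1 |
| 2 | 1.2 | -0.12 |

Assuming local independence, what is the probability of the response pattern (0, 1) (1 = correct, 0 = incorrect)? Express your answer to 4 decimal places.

0.2388

P(θ) = 1 / (1 + exp(−α(θ − β)))
P_1 = 1/(1+e^{-0.6440}) = 0.6557
P_2 = 1/(1+e^{-0.8160}) = 0.6934
L = (1−P_1) × P_2 = 0.3443 × 0.6934 = 0.23876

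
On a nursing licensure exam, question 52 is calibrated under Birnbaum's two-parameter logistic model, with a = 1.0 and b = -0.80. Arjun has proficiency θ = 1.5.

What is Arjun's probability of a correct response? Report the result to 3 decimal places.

0.909

P(θ) = 1 / (1 + exp(−a(θ − b)))
Exponent: 1.0 × (1.5 − (-0.80)) = 2.3000
1/(1 + e^{-2.3000}) = 0.9089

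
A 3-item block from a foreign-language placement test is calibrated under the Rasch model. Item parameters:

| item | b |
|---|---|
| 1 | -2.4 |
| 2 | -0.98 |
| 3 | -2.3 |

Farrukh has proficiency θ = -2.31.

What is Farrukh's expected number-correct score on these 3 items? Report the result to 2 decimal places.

1.23

P(θ) = 1 / (1 + exp(−(θ − b)))
P_1 = 1/(1+e^{-0.0900}) = 0.5225
P_2 = 1/(1+e^{1.3300}) = 0.2092
P_3 = 1/(1+e^{0.0100}) = 0.4975
E[score] = 0.5225 + 0.2092 + 0.4975 = 1.2291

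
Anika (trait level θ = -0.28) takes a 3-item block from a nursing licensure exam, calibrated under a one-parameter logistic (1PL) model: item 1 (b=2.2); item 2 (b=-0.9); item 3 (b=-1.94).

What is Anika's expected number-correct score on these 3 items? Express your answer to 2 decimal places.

1.57

P(θ) = 1 / (1 + exp(−(θ − b)))
P_1 = 1/(1+e^{2.4800}) = 0.0773
P_2 = 1/(1+e^{-0.6200}) = 0.6502
P_3 = 1/(1+e^{-1.6600}) = 0.8402
E[score] = 0.0773 + 0.6502 + 0.8402 = 1.5677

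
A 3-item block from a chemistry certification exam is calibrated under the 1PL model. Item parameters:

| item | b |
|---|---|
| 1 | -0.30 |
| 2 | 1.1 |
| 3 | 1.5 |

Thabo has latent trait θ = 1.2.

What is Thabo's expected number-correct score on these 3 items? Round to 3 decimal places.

P(θ) = 1 / (1 + exp(−(θ − b)))
P_1 = 1/(1+e^{-1.5000}) = 0.8176
P_2 = 1/(1+e^{-0.1000}) = 0.5250
P_3 = 1/(1+e^{0.3000}) = 0.4256
E[score] = 0.8176 + 0.5250 + 0.4256 = 1.7681

1.768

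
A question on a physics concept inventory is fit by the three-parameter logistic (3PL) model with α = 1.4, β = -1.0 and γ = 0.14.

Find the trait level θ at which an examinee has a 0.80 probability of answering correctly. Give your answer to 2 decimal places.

-0.15

P(θ) = γ + (1 − γ) · 1 / (1 + exp(−α(θ − β)))
Remove guessing floor: (0.80 − 0.14)/(1 − 0.14) = 0.7674
logit = ln(0.7674/0.2326) = 1.1939
θ = β + logit/(α) = -1.0 + 1.1939/1.4000 = -0.1472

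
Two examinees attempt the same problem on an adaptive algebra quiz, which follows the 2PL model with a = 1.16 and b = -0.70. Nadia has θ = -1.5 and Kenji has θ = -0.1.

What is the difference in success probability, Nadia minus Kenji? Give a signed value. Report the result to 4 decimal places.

-0.3840

P(θ) = 1 / (1 + exp(−a(θ − b)))
P(Nadia) = 0.2833  [exponent -0.9280]
P(Kenji) = 0.6673  [exponent 0.6960]
Difference = 0.2833 − 0.6673 = -0.3840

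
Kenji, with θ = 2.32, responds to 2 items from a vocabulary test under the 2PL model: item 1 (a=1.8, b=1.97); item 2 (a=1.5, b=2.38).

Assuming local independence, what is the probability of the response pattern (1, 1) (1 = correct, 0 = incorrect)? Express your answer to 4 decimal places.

P(θ) = 1 / (1 + exp(−a(θ − b)))
P_1 = 1/(1+e^{-0.6300}) = 0.6525
P_2 = 1/(1+e^{0.0900}) = 0.4775
L = P_1 × P_2 = 0.6525 × 0.4775 = 0.31157

0.3116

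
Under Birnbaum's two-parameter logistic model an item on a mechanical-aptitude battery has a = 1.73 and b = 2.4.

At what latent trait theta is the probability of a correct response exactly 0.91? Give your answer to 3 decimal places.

3.737

P(theta) = 1 / (1 + exp(−a(theta − b)))
logit = ln(0.9100/0.0900) = 2.3136
theta = b + logit/(a) = 2.4 + 2.3136/1.7300 = 3.7374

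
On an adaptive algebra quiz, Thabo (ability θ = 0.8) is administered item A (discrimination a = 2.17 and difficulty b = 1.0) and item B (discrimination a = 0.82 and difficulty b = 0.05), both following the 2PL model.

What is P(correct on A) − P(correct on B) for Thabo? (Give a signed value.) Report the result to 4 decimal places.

-0.2559

P(θ) = 1 / (1 + exp(−a(θ − b)))
P_A = 0.3932
P_B = 0.6491
P_A − P_B = -0.2559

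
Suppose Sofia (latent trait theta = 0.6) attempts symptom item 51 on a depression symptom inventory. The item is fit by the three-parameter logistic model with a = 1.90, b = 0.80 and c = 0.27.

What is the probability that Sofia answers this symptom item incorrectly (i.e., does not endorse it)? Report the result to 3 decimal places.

0.434

P(theta) = c + (1 − c) · 1 / (1 + exp(−a(theta − b)))
Exponent: 1.90 × (0.6 − 0.80) = -0.3800
1/(1 + e^{0.3800}) = 0.4061
P = 0.27 + 0.73 × 0.4061 = 0.5665
P(incorrect) = 1 − 0.5665 = 0.4335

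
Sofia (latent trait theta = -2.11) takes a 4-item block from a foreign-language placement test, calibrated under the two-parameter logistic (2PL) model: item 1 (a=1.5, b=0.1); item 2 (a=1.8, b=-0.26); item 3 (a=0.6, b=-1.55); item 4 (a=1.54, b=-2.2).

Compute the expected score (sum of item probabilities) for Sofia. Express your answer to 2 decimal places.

1.02

P(theta) = 1 / (1 + exp(−a(theta − b)))
P_1 = 1/(1+e^{3.3150}) = 0.0351
P_2 = 1/(1+e^{3.3300}) = 0.0346
P_3 = 1/(1+e^{0.3360}) = 0.4168
P_4 = 1/(1+e^{-0.1386}) = 0.5346
E[score] = 0.0351 + 0.0346 + 0.4168 + 0.5346 = 1.0210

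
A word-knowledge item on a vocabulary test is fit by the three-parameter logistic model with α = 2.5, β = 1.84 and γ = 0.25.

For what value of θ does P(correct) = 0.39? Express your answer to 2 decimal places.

1.25

P(θ) = γ + (1 − γ) · 1 / (1 + exp(−α(θ − β)))
Remove guessing floor: (0.39 − 0.25)/(1 − 0.25) = 0.1867
logit = ln(0.1867/0.8133) = -1.4718
θ = β + logit/(α) = 1.84 + (-1.4718)/2.5000 = 1.2513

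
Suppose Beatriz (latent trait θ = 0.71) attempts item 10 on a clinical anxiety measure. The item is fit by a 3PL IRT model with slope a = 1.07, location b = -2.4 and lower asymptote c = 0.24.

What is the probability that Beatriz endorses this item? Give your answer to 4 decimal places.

P(θ) = c + (1 − c) · 1 / (1 + exp(−a(θ − b)))
Exponent: 1.07 × (0.71 − (-2.4)) = 3.3277
1/(1 + e^{-3.3277}) = 0.9654
P = 0.24 + 0.76 × 0.9654 = 0.9737

0.9737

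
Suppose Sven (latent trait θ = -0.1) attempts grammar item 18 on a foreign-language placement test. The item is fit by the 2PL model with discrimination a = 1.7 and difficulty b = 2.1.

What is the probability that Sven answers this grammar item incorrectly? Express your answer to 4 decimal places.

P(θ) = 1 / (1 + exp(−a(θ − b)))
Exponent: 1.7 × (-0.1 − 2.1) = -3.7400
1/(1 + e^{3.7400}) = 0.0232
P(incorrect) = 1 − 0.0232 = 0.9768

0.9768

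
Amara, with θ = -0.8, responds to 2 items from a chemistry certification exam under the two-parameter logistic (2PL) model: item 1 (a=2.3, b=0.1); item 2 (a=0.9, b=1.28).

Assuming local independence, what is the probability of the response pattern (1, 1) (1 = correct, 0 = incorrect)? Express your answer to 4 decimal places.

P(θ) = 1 / (1 + exp(−a(θ − b)))
P_1 = 1/(1+e^{2.0700}) = 0.1120
P_2 = 1/(1+e^{1.8720}) = 0.1333
L = P_1 × P_2 = 0.1120 × 0.1333 = 0.01494

0.0149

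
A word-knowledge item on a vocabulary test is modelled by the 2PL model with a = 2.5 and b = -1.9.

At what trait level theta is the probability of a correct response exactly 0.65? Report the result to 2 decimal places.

P(theta) = 1 / (1 + exp(−a(theta − b)))
logit = ln(0.6500/0.3500) = 0.6190
theta = b + logit/(a) = -1.9 + 0.6190/2.5000 = -1.6524

-1.65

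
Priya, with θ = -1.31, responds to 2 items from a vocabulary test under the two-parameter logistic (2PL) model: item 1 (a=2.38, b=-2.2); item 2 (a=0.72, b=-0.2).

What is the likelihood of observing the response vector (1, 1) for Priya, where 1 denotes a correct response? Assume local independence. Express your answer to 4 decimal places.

P(θ) = 1 / (1 + exp(−a(θ − b)))
P_1 = 1/(1+e^{-2.1182}) = 0.8927
P_2 = 1/(1+e^{0.7992}) = 0.3102
L = P_1 × P_2 = 0.8927 × 0.3102 = 0.27690

0.2769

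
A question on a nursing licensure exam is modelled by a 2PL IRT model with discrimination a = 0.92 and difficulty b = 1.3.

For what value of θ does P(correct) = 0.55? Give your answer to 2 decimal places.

P(θ) = 1 / (1 + exp(−a(θ − b)))
logit = ln(0.5500/0.4500) = 0.2007
θ = b + logit/(a) = 1.3 + 0.2007/0.9200 = 1.5181

1.52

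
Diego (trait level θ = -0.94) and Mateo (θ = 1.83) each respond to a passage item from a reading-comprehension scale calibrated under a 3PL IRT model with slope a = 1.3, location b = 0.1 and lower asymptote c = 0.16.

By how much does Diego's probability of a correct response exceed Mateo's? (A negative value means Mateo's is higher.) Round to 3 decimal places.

-0.587

P(θ) = c + (1 − c) · 1 / (1 + exp(−a(θ − b)))
P(Diego) = 0.3327  [exponent -1.3520]
P(Mateo) = 0.9198  [exponent 2.2490]
Difference = 0.3327 − 0.9198 = -0.5872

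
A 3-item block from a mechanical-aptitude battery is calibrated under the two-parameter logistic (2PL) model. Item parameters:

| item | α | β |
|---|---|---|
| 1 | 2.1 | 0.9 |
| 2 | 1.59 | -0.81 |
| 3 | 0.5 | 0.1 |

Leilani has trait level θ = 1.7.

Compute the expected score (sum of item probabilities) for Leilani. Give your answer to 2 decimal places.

P(θ) = 1 / (1 + exp(−α(θ − β)))
P_1 = 1/(1+e^{-1.6800}) = 0.8429
P_2 = 1/(1+e^{-3.9909}) = 0.9819
P_3 = 1/(1+e^{-0.8000}) = 0.6900
E[score] = 0.8429 + 0.9819 + 0.6900 = 2.5147

2.51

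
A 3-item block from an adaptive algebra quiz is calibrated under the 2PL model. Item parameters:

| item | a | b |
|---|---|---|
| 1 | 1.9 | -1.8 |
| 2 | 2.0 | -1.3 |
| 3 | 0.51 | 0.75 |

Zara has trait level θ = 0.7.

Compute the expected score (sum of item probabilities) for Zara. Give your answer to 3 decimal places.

P(θ) = 1 / (1 + exp(−a(θ − b)))
P_1 = 1/(1+e^{-4.7500}) = 0.9914
P_2 = 1/(1+e^{-4.0000}) = 0.9820
P_3 = 1/(1+e^{0.0255}) = 0.4936
E[score] = 0.9914 + 0.9820 + 0.4936 = 2.4671

2.467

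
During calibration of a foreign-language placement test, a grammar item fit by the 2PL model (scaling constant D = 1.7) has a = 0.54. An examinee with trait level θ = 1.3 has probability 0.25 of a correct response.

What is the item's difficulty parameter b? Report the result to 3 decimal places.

2.497

P(θ) = 1 / (1 + exp(−D·a(θ − b)))
logit(0.25) = ln(0.25/0.75) = -1.0986
b = θ − logit/(1.7·a) = 1.3 − (-1.0986)/0.9180 = 2.4967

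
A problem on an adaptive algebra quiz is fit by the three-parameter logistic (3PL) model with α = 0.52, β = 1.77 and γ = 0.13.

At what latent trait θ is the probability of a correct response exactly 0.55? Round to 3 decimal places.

P(θ) = γ + (1 − γ) · 1 / (1 + exp(−α(θ − β)))
Remove guessing floor: (0.55 − 0.13)/(1 − 0.13) = 0.4828
logit = ln(0.4828/0.5172) = -0.0690
θ = β + logit/(α) = 1.77 + (-0.0690)/0.5200 = 1.6373

1.637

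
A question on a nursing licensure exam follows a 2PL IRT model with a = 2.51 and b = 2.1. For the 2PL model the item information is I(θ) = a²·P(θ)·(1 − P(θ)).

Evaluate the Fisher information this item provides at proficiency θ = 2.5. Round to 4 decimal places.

P = 1/(1+e^{-1.0040}) = 0.7318
P(1−P) = 0.7318 × 0.2682 = 0.1962
I = a² × P(1−P) = 2.51² × 0.1962 = 1.23638

1.2364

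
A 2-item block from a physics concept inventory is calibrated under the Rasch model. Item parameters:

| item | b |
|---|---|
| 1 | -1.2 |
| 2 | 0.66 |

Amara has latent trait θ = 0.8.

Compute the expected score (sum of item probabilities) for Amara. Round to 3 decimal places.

P(θ) = 1 / (1 + exp(−(θ − b)))
P_1 = 1/(1+e^{-2.0000}) = 0.8808
P_2 = 1/(1+e^{-0.1400}) = 0.5349
E[score] = 0.8808 + 0.5349 = 1.4157

1.416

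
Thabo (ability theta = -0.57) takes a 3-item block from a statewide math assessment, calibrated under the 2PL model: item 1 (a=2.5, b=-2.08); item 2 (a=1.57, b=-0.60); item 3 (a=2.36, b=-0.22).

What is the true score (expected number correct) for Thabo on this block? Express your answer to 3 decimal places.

P(theta) = 1 / (1 + exp(−a(theta − b)))
P_1 = 1/(1+e^{-3.7750}) = 0.9776
P_2 = 1/(1+e^{-0.0471}) = 0.5118
P_3 = 1/(1+e^{0.8260}) = 0.3045
E[score] = 0.9776 + 0.5118 + 0.3045 = 1.7938

1.794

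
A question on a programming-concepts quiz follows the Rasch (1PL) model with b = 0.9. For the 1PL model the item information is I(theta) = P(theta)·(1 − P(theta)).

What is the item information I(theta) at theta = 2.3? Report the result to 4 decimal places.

P = 1/(1+e^{-1.4000}) = 0.8022
P(1−P) = 0.8022 × 0.1978 = 0.1587
I = P(1−P) = 0.15868

0.1587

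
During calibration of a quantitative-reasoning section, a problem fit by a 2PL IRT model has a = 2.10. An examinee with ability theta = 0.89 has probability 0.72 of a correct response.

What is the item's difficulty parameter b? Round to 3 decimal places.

0.440

P(theta) = 1 / (1 + exp(−a(theta − b)))
logit(0.72) = ln(0.72/0.28) = 0.9445
b = theta − logit/(a) = 0.89 − 0.9445/2.1000 = 0.4403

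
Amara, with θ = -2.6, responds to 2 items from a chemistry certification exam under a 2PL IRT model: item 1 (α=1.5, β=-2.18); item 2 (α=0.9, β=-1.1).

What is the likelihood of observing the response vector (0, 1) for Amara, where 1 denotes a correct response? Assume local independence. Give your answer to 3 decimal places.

P(θ) = 1 / (1 + exp(−α(θ − β)))
P_1 = 1/(1+e^{0.6300}) = 0.3475
P_2 = 1/(1+e^{1.3500}) = 0.2059
L = (1−P_1) × P_2 = 0.6525 × 0.2059 = 0.13433

0.134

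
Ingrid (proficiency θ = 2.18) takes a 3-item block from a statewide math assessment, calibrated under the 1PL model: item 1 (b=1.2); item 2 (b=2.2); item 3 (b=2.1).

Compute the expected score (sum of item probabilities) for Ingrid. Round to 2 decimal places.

1.74

P(θ) = 1 / (1 + exp(−(θ − b)))
P_1 = 1/(1+e^{-0.9800}) = 0.7271
P_2 = 1/(1+e^{0.0200}) = 0.4950
P_3 = 1/(1+e^{-0.0800}) = 0.5200
E[score] = 0.7271 + 0.4950 + 0.5200 = 1.7421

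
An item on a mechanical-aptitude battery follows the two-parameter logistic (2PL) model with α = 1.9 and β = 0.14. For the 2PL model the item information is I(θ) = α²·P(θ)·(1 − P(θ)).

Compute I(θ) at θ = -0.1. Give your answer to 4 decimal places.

P = 1/(1+e^{0.4560}) = 0.3879
P(1−P) = 0.3879 × 0.6121 = 0.2374
I = α² × P(1−P) = 1.9² × 0.2374 = 0.85716

0.8572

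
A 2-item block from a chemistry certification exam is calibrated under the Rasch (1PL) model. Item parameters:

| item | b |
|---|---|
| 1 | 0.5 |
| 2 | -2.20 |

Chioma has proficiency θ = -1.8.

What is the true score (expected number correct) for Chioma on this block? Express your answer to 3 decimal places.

0.690

P(θ) = 1 / (1 + exp(−(θ − b)))
P_1 = 1/(1+e^{2.3000}) = 0.0911
P_2 = 1/(1+e^{-0.4000}) = 0.5987
E[score] = 0.0911 + 0.5987 = 0.6898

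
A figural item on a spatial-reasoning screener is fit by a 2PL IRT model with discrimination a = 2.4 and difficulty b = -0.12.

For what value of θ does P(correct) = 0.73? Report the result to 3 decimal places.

P(θ) = 1 / (1 + exp(−a(θ − b)))
logit = ln(0.7300/0.2700) = 0.9946
θ = b + logit/(a) = -0.12 + 0.9946/2.4000 = 0.2944

0.294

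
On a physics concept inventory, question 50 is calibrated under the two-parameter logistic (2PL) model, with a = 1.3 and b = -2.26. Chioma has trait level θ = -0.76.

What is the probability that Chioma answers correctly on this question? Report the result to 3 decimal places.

0.875

P(θ) = 1 / (1 + exp(−a(θ − b)))
Exponent: 1.3 × (-0.76 − (-2.26)) = 1.9500
1/(1 + e^{-1.9500}) = 0.8754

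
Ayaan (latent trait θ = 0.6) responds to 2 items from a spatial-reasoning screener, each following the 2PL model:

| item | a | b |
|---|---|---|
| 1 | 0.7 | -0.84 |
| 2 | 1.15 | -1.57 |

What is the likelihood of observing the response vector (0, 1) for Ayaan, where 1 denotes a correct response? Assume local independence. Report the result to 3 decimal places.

0.247

P(θ) = 1 / (1 + exp(−a(θ − b)))
P_1 = 1/(1+e^{-1.0080}) = 0.7326
P_2 = 1/(1+e^{-2.4955}) = 0.9238
L = (1−P_1) × P_2 = 0.2674 × 0.9238 = 0.24700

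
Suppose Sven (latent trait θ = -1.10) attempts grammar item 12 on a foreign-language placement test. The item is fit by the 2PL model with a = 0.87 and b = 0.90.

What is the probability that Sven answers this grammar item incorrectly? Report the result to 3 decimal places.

P(θ) = 1 / (1 + exp(−a(θ − b)))
Exponent: 0.87 × (-1.10 − 0.90) = -1.7400
1/(1 + e^{1.7400}) = 0.1493
P(incorrect) = 1 − 0.1493 = 0.8507

0.851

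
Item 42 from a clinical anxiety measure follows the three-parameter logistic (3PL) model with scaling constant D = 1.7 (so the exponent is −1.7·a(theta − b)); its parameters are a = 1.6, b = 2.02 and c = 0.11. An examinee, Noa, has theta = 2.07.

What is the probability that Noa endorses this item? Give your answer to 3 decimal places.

P(theta) = c + (1 − c) · 1 / (1 + exp(−D·a(theta − b)))
Exponent: 1.7 × 1.6 × (2.07 − 2.02) = 0.1360
1/(1 + e^{-0.1360}) = 0.5339
P = 0.11 + 0.89 × 0.5339 = 0.5852

0.585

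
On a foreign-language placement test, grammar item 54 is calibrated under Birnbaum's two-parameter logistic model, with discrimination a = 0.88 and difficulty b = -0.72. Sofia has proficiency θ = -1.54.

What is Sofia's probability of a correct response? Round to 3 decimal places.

0.327

P(θ) = 1 / (1 + exp(−a(θ − b)))
Exponent: 0.88 × (-1.54 − (-0.72)) = -0.7216
1/(1 + e^{0.7216}) = 0.3270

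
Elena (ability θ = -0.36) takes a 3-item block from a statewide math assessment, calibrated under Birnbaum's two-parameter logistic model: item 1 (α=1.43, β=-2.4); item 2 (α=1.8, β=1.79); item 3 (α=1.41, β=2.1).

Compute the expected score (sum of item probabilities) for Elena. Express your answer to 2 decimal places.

P(θ) = 1 / (1 + exp(−α(θ − β)))
P_1 = 1/(1+e^{-2.9172}) = 0.9487
P_2 = 1/(1+e^{3.8700}) = 0.0204
P_3 = 1/(1+e^{3.4686}) = 0.0302
E[score] = 0.9487 + 0.0204 + 0.0302 = 0.9993

1.00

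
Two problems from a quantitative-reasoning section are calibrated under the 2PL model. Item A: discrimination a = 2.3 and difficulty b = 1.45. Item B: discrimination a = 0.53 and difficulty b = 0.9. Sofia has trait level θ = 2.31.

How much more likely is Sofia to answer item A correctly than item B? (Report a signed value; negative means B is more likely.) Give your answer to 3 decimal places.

0.200

P(θ) = 1 / (1 + exp(−a(θ − b)))
P_A = 0.8785
P_B = 0.6786
P_A − P_B = 0.1999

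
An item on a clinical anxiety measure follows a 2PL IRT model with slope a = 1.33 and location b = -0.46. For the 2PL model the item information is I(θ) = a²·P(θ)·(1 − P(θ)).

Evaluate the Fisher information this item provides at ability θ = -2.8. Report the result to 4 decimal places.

0.0722

P = 1/(1+e^{3.1122}) = 0.0426
P(1−P) = 0.0426 × 0.9574 = 0.0408
I = a² × P(1−P) = 1.33² × 0.0408 = 0.07216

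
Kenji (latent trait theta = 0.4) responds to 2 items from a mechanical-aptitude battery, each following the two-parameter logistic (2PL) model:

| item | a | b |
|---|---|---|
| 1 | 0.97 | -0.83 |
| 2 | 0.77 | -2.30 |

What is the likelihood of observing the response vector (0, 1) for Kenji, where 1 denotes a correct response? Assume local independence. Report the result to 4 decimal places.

0.2068

P(theta) = 1 / (1 + exp(−a(theta − b)))
P_1 = 1/(1+e^{-1.1931}) = 0.7673
P_2 = 1/(1+e^{-2.0790}) = 0.8888
L = (1−P_1) × P_2 = 0.2327 × 0.8888 = 0.20684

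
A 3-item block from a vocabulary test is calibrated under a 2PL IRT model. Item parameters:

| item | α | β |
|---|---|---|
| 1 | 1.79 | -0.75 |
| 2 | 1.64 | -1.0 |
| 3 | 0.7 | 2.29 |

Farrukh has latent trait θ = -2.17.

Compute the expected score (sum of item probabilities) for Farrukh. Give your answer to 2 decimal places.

P(θ) = 1 / (1 + exp(−α(θ − β)))
P_1 = 1/(1+e^{2.5418}) = 0.0730
P_2 = 1/(1+e^{1.9188}) = 0.1280
P_3 = 1/(1+e^{3.1220}) = 0.0422
E[score] = 0.0730 + 0.1280 + 0.0422 = 0.2432

0.24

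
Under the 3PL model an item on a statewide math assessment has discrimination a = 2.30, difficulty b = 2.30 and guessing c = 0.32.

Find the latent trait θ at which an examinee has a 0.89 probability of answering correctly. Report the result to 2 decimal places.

P(θ) = c + (1 − c) · 1 / (1 + exp(−a(θ − b)))
Remove guessing floor: (0.89 − 0.32)/(1 − 0.32) = 0.8382
logit = ln(0.8382/0.1618) = 1.6452
θ = b + logit/(a) = 2.30 + 1.6452/2.3000 = 3.0153

3.02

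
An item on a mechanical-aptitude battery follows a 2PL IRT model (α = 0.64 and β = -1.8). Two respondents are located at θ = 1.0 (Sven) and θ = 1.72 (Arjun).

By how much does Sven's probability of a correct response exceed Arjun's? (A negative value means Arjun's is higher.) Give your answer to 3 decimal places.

P(θ) = 1 / (1 + exp(−α(θ − β)))
P(Sven) = 0.8572  [exponent 1.7920]
P(Arjun) = 0.9049  [exponent 2.2528]
Difference = 0.8572 − 0.9049 = -0.0477

-0.048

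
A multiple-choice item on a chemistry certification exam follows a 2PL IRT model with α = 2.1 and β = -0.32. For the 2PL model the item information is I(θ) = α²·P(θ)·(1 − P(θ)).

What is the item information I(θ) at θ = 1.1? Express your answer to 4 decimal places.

P = 1/(1+e^{-2.9820}) = 0.9518
P(1−P) = 0.9518 × 0.0482 = 0.0459
I = α² × P(1−P) = 2.1² × 0.0459 = 0.20250

0.2025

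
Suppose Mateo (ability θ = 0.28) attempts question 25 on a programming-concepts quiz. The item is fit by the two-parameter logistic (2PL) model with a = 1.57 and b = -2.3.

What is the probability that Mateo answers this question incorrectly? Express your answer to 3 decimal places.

P(θ) = 1 / (1 + exp(−a(θ − b)))
Exponent: 1.57 × (0.28 − (-2.3)) = 4.0506
1/(1 + e^{-4.0506}) = 0.9829
P(incorrect) = 1 − 0.9829 = 0.0171

0.017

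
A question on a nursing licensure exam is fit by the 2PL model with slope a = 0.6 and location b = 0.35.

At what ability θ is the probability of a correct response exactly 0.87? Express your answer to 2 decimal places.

P(θ) = 1 / (1 + exp(−a(θ − b)))
logit = ln(0.8700/0.1300) = 1.9010
θ = b + logit/(a) = 0.35 + 1.9010/0.6000 = 3.5183

3.52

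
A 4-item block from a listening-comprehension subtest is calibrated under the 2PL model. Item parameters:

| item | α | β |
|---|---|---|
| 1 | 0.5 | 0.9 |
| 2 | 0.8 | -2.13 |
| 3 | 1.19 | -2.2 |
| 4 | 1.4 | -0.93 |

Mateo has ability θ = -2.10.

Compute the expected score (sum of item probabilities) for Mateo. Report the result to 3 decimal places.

P(θ) = 1 / (1 + exp(−α(θ − β)))
P_1 = 1/(1+e^{1.5000}) = 0.1824
P_2 = 1/(1+e^{-0.0240}) = 0.5060
P_3 = 1/(1+e^{-0.1190}) = 0.5297
P_4 = 1/(1+e^{1.6380}) = 0.1627
E[score] = 0.1824 + 0.5060 + 0.5297 + 0.1627 = 1.3809

1.381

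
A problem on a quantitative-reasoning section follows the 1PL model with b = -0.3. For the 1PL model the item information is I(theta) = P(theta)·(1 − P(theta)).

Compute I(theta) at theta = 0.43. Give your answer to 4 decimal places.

P = 1/(1+e^{-0.7300}) = 0.6748
P(1−P) = 0.6748 × 0.3252 = 0.2194
I = P(1−P) = 0.21944

0.2194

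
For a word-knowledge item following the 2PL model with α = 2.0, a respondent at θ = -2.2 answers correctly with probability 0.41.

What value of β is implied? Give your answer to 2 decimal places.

P(θ) = 1 / (1 + exp(−α(θ − β)))
logit(0.41) = ln(0.41/0.59) = -0.3640
β = θ − logit/(α) = -2.2 − (-0.3640)/2.0000 = -2.0180

-2.02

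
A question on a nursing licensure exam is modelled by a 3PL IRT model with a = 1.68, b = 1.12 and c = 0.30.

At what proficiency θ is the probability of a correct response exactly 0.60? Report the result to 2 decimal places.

0.95

P(θ) = c + (1 − c) · 1 / (1 + exp(−a(θ − b)))
Remove guessing floor: (0.60 − 0.30)/(1 − 0.30) = 0.4286
logit = ln(0.4286/0.5714) = -0.2877
θ = b + logit/(a) = 1.12 + (-0.2877)/1.6800 = 0.9488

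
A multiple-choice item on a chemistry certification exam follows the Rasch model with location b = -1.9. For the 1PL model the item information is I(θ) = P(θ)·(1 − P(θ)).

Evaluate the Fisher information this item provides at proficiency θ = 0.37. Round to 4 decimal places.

P = 1/(1+e^{-2.2700}) = 0.9064
P(1−P) = 0.9064 × 0.0936 = 0.0849
I = P(1−P) = 0.08487

0.0849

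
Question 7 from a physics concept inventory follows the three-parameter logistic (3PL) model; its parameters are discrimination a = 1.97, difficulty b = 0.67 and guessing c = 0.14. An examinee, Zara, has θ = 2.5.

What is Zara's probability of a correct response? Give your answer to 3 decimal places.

P(θ) = c + (1 − c) · 1 / (1 + exp(−a(θ − b)))
Exponent: 1.97 × (2.5 − 0.67) = 3.6051
1/(1 + e^{-3.6051}) = 0.9735
P = 0.14 + 0.86 × 0.9735 = 0.9772

0.977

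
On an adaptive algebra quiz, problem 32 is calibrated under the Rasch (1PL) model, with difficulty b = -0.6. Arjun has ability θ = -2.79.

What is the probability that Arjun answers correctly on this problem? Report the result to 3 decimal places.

P(θ) = 1 / (1 + exp(−(θ − b)))
Exponent: (-2.79 − (-0.6)) = -2.1900
1/(1 + e^{2.1900}) = 0.1007
P = 0.1007

0.101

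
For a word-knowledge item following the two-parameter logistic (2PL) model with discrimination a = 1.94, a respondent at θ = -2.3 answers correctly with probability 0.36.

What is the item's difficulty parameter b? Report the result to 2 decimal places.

-2.00

P(θ) = 1 / (1 + exp(−a(θ − b)))
logit(0.36) = ln(0.36/0.64) = -0.5754
b = θ − logit/(a) = -2.3 − (-0.5754)/1.9400 = -2.0034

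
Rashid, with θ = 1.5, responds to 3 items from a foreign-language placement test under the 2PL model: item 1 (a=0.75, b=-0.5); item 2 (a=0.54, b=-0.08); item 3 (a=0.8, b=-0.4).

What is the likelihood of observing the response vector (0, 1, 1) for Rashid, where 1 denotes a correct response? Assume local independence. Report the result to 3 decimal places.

P(θ) = 1 / (1 + exp(−a(θ − b)))
P_1 = 1/(1+e^{-1.5000}) = 0.8176
P_2 = 1/(1+e^{-0.8532}) = 0.7012
P_3 = 1/(1+e^{-1.5200}) = 0.8205
L = (1−P_1) × P_2 × P_3 = 0.1824 × 0.7012 × 0.8205 = 0.10497

0.105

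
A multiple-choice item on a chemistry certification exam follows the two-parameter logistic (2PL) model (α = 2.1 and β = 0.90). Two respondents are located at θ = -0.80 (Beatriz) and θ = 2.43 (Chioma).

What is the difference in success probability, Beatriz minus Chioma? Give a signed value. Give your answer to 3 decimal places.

P(θ) = 1 / (1 + exp(−α(θ − β)))
P(Beatriz) = 0.0274  [exponent -3.5700]
P(Chioma) = 0.9613  [exponent 3.2130]
Difference = 0.0274 − 0.9613 = -0.9339

-0.934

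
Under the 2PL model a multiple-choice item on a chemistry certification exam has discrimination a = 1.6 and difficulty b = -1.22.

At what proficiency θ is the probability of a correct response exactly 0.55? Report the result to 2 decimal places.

P(θ) = 1 / (1 + exp(−a(θ − b)))
logit = ln(0.5500/0.4500) = 0.2007
θ = b + logit/(a) = -1.22 + 0.2007/1.6000 = -1.0946

-1.09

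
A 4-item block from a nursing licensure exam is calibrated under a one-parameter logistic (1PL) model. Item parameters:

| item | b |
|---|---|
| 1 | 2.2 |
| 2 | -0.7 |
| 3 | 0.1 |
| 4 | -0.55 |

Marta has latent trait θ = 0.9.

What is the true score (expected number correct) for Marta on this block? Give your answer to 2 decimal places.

P(θ) = 1 / (1 + exp(−(θ − b)))
P_1 = 1/(1+e^{1.3000}) = 0.2142
P_2 = 1/(1+e^{-1.6000}) = 0.8320
P_3 = 1/(1+e^{-0.8000}) = 0.6900
P_4 = 1/(1+e^{-1.4500}) = 0.8100
E[score] = 0.2142 + 0.8320 + 0.6900 + 0.8100 = 2.5462

2.55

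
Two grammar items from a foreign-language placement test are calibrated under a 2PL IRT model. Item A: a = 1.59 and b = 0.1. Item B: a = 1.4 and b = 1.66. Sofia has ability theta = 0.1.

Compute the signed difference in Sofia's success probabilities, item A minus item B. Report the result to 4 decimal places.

0.3988

P(theta) = 1 / (1 + exp(−a(theta − b)))
P_A = 0.5000
P_B = 0.1012
P_A − P_B = 0.3988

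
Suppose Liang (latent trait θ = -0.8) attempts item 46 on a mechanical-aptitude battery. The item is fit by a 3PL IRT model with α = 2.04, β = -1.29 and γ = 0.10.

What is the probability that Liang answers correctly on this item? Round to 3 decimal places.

P(θ) = γ + (1 − γ) · 1 / (1 + exp(−α(θ − β)))
Exponent: 2.04 × (-0.8 − (-1.29)) = 0.9996
1/(1 + e^{-0.9996}) = 0.7310
P = 0.10 + 0.90 × 0.7310 = 0.7579

0.758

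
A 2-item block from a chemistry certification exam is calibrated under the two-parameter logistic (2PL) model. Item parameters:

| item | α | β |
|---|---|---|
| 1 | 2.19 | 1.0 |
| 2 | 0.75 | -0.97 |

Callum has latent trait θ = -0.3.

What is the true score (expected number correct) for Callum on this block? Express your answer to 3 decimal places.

0.678

P(θ) = 1 / (1 + exp(−α(θ − β)))
P_1 = 1/(1+e^{2.8470}) = 0.0548
P_2 = 1/(1+e^{-0.5025}) = 0.6230
E[score] = 0.0548 + 0.6230 = 0.6779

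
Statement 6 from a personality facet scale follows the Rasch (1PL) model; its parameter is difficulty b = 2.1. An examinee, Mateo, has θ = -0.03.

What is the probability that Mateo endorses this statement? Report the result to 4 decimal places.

0.1062

P(θ) = 1 / (1 + exp(−(θ − b)))
Exponent: (-0.03 − 2.1) = -2.1300
1/(1 + e^{2.1300}) = 0.1062
P = 0.1062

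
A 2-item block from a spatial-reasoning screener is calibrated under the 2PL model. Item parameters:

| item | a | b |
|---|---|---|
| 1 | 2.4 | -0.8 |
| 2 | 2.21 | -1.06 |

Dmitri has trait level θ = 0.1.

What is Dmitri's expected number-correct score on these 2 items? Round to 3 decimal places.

P(θ) = 1 / (1 + exp(−a(θ − b)))
P_1 = 1/(1+e^{-2.1600}) = 0.8966
P_2 = 1/(1+e^{-2.5636}) = 0.9285
E[score] = 0.8966 + 0.9285 = 1.8251

1.825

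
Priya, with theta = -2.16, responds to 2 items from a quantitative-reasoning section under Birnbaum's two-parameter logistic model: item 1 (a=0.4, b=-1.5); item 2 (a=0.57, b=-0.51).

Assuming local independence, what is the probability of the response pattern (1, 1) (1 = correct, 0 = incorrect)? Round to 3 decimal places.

P(theta) = 1 / (1 + exp(−a(theta − b)))
P_1 = 1/(1+e^{0.2640}) = 0.4344
P_2 = 1/(1+e^{0.9405}) = 0.2808
L = P_1 × P_2 = 0.4344 × 0.2808 = 0.12197

0.122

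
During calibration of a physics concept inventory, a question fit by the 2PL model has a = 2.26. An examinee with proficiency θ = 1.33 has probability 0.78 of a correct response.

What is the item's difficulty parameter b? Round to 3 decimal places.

0.770

P(θ) = 1 / (1 + exp(−a(θ − b)))
logit(0.78) = ln(0.78/0.22) = 1.2657
b = θ − logit/(a) = 1.33 − 1.2657/2.2600 = 0.7700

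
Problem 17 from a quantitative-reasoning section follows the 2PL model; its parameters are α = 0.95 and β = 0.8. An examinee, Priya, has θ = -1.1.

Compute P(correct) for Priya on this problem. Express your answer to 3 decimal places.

0.141

P(θ) = 1 / (1 + exp(−α(θ − β)))
Exponent: 0.95 × (-1.1 − 0.8) = -1.8050
1/(1 + e^{1.8050}) = 0.1412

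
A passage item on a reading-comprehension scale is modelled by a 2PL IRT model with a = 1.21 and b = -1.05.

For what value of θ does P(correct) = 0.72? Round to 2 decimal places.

P(θ) = 1 / (1 + exp(−a(θ − b)))
logit = ln(0.7200/0.2800) = 0.9445
θ = b + logit/(a) = -1.05 + 0.9445/1.2100 = -0.2695

-0.27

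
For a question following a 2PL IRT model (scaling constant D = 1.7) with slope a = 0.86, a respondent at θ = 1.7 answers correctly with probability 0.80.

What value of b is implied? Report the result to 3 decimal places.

0.752

P(θ) = 1 / (1 + exp(−D·a(θ − b)))
logit(0.80) = ln(0.80/0.20) = 1.3863
b = θ − logit/(1.7·a) = 1.7 − 1.3863/1.4620 = 0.7518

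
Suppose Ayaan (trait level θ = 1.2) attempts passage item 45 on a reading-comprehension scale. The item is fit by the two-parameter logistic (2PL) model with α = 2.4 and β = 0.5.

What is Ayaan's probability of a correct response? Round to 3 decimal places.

0.843

P(θ) = 1 / (1 + exp(−α(θ − β)))
Exponent: 2.4 × (1.2 − 0.5) = 1.6800
1/(1 + e^{-1.6800}) = 0.8429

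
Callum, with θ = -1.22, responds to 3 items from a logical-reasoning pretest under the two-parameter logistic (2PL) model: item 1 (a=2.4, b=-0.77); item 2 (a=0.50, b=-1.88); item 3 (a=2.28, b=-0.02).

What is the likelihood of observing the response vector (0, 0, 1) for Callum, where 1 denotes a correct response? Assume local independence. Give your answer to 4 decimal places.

0.0190

P(θ) = 1 / (1 + exp(−a(θ − b)))
P_1 = 1/(1+e^{1.0800}) = 0.2535
P_2 = 1/(1+e^{-0.3300}) = 0.5818
P_3 = 1/(1+e^{2.7360}) = 0.0609
L = (1−P_1) × (1−P_2) × P_3 = 0.7465 × 0.4182 × 0.0609 = 0.01901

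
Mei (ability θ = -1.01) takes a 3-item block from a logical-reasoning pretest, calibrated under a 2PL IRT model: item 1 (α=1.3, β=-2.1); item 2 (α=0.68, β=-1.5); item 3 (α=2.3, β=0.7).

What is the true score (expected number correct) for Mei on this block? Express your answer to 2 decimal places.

P(θ) = 1 / (1 + exp(−α(θ − β)))
P_1 = 1/(1+e^{-1.4170}) = 0.8049
P_2 = 1/(1+e^{-0.3332}) = 0.5825
P_3 = 1/(1+e^{3.9330}) = 0.0192
E[score] = 0.8049 + 0.5825 + 0.0192 = 1.4066

1.41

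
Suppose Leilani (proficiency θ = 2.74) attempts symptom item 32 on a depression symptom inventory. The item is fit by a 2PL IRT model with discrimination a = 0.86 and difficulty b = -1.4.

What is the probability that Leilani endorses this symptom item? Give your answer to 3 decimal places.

P(θ) = 1 / (1 + exp(−a(θ − b)))
Exponent: 0.86 × (2.74 − (-1.4)) = 3.5604
1/(1 + e^{-3.5604}) = 0.9724

0.972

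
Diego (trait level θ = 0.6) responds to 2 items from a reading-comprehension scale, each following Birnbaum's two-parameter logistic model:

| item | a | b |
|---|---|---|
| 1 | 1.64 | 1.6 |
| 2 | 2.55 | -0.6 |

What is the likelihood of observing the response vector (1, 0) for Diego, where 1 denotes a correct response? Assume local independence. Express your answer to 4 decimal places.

P(θ) = 1 / (1 + exp(−a(θ − b)))
P_1 = 1/(1+e^{1.6400}) = 0.1625
P_2 = 1/(1+e^{-3.0600}) = 0.9552
L = P_1 × (1−P_2) = 0.1625 × 0.0448 = 0.00728

0.0073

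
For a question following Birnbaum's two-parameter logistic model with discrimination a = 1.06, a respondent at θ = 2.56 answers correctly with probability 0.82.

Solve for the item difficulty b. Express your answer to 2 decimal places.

P(θ) = 1 / (1 + exp(−a(θ − b)))
logit(0.82) = ln(0.82/0.18) = 1.5163
b = θ − logit/(a) = 2.56 − 1.5163/1.0600 = 1.1295

1.13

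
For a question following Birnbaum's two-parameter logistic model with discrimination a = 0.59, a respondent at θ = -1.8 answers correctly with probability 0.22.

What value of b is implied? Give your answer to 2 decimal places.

P(θ) = 1 / (1 + exp(−a(θ − b)))
logit(0.22) = ln(0.22/0.78) = -1.2657
b = θ − logit/(a) = -1.8 − (-1.2657)/0.5900 = 0.3452

0.35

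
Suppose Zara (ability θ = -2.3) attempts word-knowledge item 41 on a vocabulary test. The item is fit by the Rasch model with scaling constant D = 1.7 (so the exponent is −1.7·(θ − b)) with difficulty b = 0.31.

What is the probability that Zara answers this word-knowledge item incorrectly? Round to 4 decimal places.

0.9883

P(θ) = 1 / (1 + exp(−D·(θ − b)))
Exponent: 1.7 × (-2.3 − 0.31) = -4.4370
1/(1 + e^{4.4370}) = 0.0117
P = 0.0117
P(incorrect) = 1 − 0.0117 = 0.9883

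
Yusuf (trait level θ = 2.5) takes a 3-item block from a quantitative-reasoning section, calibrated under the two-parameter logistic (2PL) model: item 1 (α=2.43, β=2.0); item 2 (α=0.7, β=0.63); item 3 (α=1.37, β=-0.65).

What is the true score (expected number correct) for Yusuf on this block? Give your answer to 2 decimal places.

2.55

P(θ) = 1 / (1 + exp(−α(θ − β)))
P_1 = 1/(1+e^{-1.2150}) = 0.7712
P_2 = 1/(1+e^{-1.3090}) = 0.7873
P_3 = 1/(1+e^{-4.3155}) = 0.9868
E[score] = 0.7712 + 0.7873 + 0.9868 = 2.5453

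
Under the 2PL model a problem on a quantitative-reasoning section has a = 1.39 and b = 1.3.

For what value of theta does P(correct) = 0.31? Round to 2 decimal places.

P(theta) = 1 / (1 + exp(−a(theta − b)))
logit = ln(0.3100/0.6900) = -0.8001
theta = b + logit/(a) = 1.3 + (-0.8001)/1.3900 = 0.7244

0.72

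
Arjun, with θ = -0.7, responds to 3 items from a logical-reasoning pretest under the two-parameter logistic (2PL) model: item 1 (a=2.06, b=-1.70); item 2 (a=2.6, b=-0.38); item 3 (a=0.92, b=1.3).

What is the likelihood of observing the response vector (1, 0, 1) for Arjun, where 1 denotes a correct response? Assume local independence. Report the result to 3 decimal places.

0.085

P(θ) = 1 / (1 + exp(−a(θ − b)))
P_1 = 1/(1+e^{-2.0600}) = 0.8870
P_2 = 1/(1+e^{0.8320}) = 0.3032
P_3 = 1/(1+e^{1.8400}) = 0.1371
L = P_1 × (1−P_2) × P_3 = 0.8870 × 0.6968 × 0.1371 = 0.08470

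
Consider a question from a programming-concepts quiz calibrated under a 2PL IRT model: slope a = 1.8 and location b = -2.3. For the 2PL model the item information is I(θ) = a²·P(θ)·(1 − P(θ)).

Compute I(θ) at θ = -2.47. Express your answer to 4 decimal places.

P = 1/(1+e^{0.3060}) = 0.4241
P(1−P) = 0.4241 × 0.5759 = 0.2442
I = a² × P(1−P) = 1.8² × 0.2442 = 0.79133

0.7913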